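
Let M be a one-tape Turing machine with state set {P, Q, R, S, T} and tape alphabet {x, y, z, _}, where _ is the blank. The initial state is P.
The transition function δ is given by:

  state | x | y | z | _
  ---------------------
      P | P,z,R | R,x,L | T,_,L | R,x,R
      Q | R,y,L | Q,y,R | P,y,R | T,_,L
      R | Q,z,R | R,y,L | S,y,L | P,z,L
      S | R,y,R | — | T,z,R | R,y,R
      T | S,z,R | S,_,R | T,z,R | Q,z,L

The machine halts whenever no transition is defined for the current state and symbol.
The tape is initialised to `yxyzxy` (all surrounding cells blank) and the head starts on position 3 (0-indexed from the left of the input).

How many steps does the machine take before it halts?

P | yxy[z]xy__   read z → write _, move L, go to T
T | yx[y]_xy__   read y → write _, move R, go to S
S | yx_[_]xy__   read _ → write y, move R, go to R
R | yx_y[x]y__   read x → write z, move R, go to Q
Q | yx_yz[y]__   read y → write y, move R, go to Q
Q | yx_yzy[_]_   read _ → write _, move L, go to T
T | yx_yz[y]__   read y → write _, move R, go to S
S | yx_yz_[_]_   read _ → write y, move R, go to R
R | yx_yz_y[_]   read _ → write z, move L, go to P
P | yx_yz_[y]z   read y → write x, move L, go to R
R | yx_yz[_]xz   read _ → write z, move L, go to P
P | yx_y[z]zxz   read z → write _, move L, go to T
T | yx_[y]_zxz   read y → write _, move R, go to S
S | yx__[_]zxz   read _ → write y, move R, go to R
R | yx__y[z]xz   read z → write y, move L, go to S
S | yx__[y]yxz
M halts after 15 transitions.

15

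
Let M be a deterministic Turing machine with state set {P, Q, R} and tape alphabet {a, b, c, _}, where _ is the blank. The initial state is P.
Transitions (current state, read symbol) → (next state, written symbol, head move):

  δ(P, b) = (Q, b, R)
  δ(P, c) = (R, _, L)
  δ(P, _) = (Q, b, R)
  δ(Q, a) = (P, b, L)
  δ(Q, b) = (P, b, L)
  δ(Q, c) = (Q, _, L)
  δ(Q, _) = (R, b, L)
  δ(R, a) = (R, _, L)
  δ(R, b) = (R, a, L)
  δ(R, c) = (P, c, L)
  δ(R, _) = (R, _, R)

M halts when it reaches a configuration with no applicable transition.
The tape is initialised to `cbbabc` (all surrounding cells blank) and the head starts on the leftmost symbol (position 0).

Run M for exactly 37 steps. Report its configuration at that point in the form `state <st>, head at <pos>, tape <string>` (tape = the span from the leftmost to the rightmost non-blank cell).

P | _[c]bbabc   read c → write _, move L, go to R
R | [_]_bbabc   read _ → write _, move R, go to R
R | _[_]bbabc   read _ → write _, move R, go to R
R | __[b]babc   read b → write a, move L, go to R
R | _[_]ababc   read _ → write _, move R, go to R
R | __[a]babc   read a → write _, move L, go to R
R | _[_]_babc   read _ → write _, move R, go to R
R | __[_]babc   read _ → write _, move R, go to R
R | ___[b]abc   read b → write a, move L, go to R
R | __[_]aabc   read _ → write _, move R, go to R
R | ___[a]abc   read a → write _, move L, go to R
R | __[_]_abc   read _ → write _, move R, go to R
R | ___[_]abc   read _ → write _, move R, go to R
R | ____[a]bc   read a → write _, move L, go to R
R | ___[_]_bc   read _ → write _, move R, go to R
R | ____[_]bc   read _ → write _, move R, go to R
R | _____[b]c   read b → write a, move L, go to R
R | ____[_]ac   read _ → write _, move R, go to R
R | _____[a]c   read a → write _, move L, go to R
R | ____[_]_c   read _ → write _, move R, go to R
R | _____[_]c   read _ → write _, move R, go to R
R | ______[c]   read c → write c, move L, go to P
P | _____[_]c   read _ → write b, move R, go to Q
Q | _____b[c]   read c → write _, move L, go to Q
Q | _____[b]_   read b → write b, move L, go to P
P | ____[_]b_   read _ → write b, move R, go to Q
Q | ____b[b]_   read b → write b, move L, go to P
P | ____[b]b_   read b → write b, move R, go to Q
Q | ____b[b]_   read b → write b, move L, go to P
P | ____[b]b_   read b → write b, move R, go to Q
Q | ____b[b]_   read b → write b, move L, go to P
P | ____[b]b_   read b → write b, move R, go to Q
Q | ____b[b]_   read b → write b, move L, go to P
P | ____[b]b_   read b → write b, move R, go to Q
Q | ____b[b]_   read b → write b, move L, go to P
P | ____[b]b_   read b → write b, move R, go to Q
Q | ____b[b]_   read b → write b, move L, go to P
P | ____[b]b_
After 37 steps: state P, head at 3, tape bb.

state P, head at 3, tape bb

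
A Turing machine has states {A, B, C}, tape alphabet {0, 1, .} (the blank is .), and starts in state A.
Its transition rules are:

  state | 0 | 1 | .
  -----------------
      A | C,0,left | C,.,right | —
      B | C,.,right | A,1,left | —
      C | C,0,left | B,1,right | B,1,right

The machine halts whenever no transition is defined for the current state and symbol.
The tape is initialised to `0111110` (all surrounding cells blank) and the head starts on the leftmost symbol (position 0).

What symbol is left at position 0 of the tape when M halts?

.

state=A head=0 tape=.[0]111110..   (A,0)→(C,0,left)
state=C head=-1 tape=[.]0111110..   (C,.)→(B,1,right)
state=B head=0 tape=1[0]111110..   (B,0)→(C,.,right)
state=C head=1 tape=1.[1]11110..   (C,1)→(B,1,right)
state=B head=2 tape=1.1[1]1110..   (B,1)→(A,1,left)
state=A head=1 tape=1.[1]11110..   (A,1)→(C,.,right)
state=C head=2 tape=1..[1]1110..   (C,1)→(B,1,right)
state=B head=3 tape=1..1[1]110..   (B,1)→(A,1,left)
state=A head=2 tape=1..[1]1110..   (A,1)→(C,.,right)
state=C head=3 tape=1...[1]110..   (C,1)→(B,1,right)
state=B head=4 tape=1...1[1]10..   (B,1)→(A,1,left)
state=A head=3 tape=1...[1]110..   (A,1)→(C,.,right)
state=C head=4 tape=1....[1]10..   (C,1)→(B,1,right)
state=B head=5 tape=1....1[1]0..   (B,1)→(A,1,left)
state=A head=4 tape=1....[1]10..   (A,1)→(C,.,right)
state=C head=5 tape=1.....[1]0..   (C,1)→(B,1,right)
state=B head=6 tape=1.....1[0]..   (B,0)→(C,.,right)
state=C head=7 tape=1.....1.[.].   (C,.)→(B,1,right)
state=B head=8 tape=1.....1.1[.]
Cell 0 holds . when M halts.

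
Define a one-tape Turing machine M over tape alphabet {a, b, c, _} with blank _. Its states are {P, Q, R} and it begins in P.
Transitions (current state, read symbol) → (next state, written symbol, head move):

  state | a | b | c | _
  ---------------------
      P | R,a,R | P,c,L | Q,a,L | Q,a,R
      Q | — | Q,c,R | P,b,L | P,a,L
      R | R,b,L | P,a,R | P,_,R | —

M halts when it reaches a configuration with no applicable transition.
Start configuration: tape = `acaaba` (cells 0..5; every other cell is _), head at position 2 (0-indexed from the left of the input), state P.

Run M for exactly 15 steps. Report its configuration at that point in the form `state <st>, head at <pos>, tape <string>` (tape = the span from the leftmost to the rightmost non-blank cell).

state P, head at 3, tape aaaaba

P | ac[a]aba   read a → write a, move R, go to R
R | aca[a]ba   read a → write b, move L, go to R
R | ac[a]bba   read a → write b, move L, go to R
R | a[c]bbba   read c → write _, move R, go to P
P | a_[b]bba   read b → write c, move L, go to P
P | a[_]cbba   read _ → write a, move R, go to Q
Q | aa[c]bba   read c → write b, move L, go to P
P | a[a]bbba   read a → write a, move R, go to R
R | aa[b]bba   read b → write a, move R, go to P
P | aaa[b]ba   read b → write c, move L, go to P
P | aa[a]cba   read a → write a, move R, go to R
R | aaa[c]ba   read c → write _, move R, go to P
P | aaa_[b]a   read b → write c, move L, go to P
P | aaa[_]ca   read _ → write a, move R, go to Q
Q | aaaa[c]a   read c → write b, move L, go to P
P | aaa[a]ba
After 15 steps: state P, head at 3, tape aaaaba.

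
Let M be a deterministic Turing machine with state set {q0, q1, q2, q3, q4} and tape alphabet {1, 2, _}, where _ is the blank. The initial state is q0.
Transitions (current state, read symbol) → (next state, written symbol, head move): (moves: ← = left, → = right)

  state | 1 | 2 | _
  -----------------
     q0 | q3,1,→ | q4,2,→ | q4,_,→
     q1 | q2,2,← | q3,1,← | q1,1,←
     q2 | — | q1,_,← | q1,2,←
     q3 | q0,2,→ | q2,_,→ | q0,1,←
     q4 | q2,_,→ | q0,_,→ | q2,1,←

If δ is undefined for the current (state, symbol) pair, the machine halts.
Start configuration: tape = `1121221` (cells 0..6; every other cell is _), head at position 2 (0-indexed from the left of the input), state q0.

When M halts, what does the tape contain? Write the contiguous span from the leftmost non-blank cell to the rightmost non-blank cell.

1212__21_1

q0 | 11[2]1221___   read 2 → write 2, move →, go to q4
q4 | 112[1]221___   read 1 → write _, move →, go to q2
q2 | 112_[2]21___   read 2 → write _, move ←, go to q1
q1 | 112[_]_21___   read _ → write 1, move ←, go to q1
q1 | 11[2]1_21___   read 2 → write 1, move ←, go to q3
q3 | 1[1]11_21___   read 1 → write 2, move →, go to q0
q0 | 12[1]1_21___   read 1 → write 1, move →, go to q3
q3 | 121[1]_21___   read 1 → write 2, move →, go to q0
q0 | 1212[_]21___   read _ → write _, move →, go to q4
q4 | 1212_[2]1___   read 2 → write _, move →, go to q0
q0 | 1212__[1]___   read 1 → write 1, move →, go to q3
q3 | 1212__1[_]__   read _ → write 1, move ←, go to q0
q0 | 1212__[1]1__   read 1 → write 1, move →, go to q3
q3 | 1212__1[1]__   read 1 → write 2, move →, go to q0
q0 | 1212__12[_]_   read _ → write _, move →, go to q4
q4 | 1212__12_[_]   read _ → write 1, move ←, go to q2
q2 | 1212__12[_]1   read _ → write 2, move ←, go to q1
q1 | 1212__1[2]21   read 2 → write 1, move ←, go to q3
q3 | 1212__[1]121   read 1 → write 2, move →, go to q0
q0 | 1212__2[1]21   read 1 → write 1, move →, go to q3
q3 | 1212__21[2]1   read 2 → write _, move →, go to q2
q2 | 1212__21_[1]
The non-blank tape span at halt is 1212__21_1.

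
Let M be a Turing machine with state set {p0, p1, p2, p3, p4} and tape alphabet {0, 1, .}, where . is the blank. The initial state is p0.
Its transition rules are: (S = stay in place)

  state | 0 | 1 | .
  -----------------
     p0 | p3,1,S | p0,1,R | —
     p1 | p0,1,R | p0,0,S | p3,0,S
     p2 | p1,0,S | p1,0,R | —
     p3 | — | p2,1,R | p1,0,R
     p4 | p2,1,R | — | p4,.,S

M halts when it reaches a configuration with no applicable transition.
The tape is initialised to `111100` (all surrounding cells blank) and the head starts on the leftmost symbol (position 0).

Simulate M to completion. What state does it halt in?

p0

p0 | [1]11100.   read 1 → write 1, move R, go to p0
p0 | 1[1]1100.   read 1 → write 1, move R, go to p0
p0 | 11[1]100.   read 1 → write 1, move R, go to p0
p0 | 111[1]00.   read 1 → write 1, move R, go to p0
p0 | 1111[0]0.   read 0 → write 1, move S, go to p3
p3 | 1111[1]0.   read 1 → write 1, move R, go to p2
p2 | 11111[0].   read 0 → write 0, move S, go to p1
p1 | 11111[0].   read 0 → write 1, move R, go to p0
p0 | 111111[.]
No transition is defined for (p0, .); M halts in state p0.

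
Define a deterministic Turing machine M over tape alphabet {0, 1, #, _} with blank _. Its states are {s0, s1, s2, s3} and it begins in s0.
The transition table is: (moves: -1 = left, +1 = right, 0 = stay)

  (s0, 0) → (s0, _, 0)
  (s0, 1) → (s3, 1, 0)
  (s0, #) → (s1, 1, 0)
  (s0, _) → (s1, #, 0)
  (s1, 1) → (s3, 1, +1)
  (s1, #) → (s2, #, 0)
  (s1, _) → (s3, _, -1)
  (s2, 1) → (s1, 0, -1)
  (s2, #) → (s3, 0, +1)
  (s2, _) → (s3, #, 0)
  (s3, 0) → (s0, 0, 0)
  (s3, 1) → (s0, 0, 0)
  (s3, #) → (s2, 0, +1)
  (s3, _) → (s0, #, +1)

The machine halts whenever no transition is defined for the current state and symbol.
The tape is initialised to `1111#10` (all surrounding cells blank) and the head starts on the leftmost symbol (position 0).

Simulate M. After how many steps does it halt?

23

s0 | [1]111#10   read 1 → write 1, move 0, go to s3
s3 | [1]111#10   read 1 → write 0, move 0, go to s0
s0 | [0]111#10   read 0 → write _, move 0, go to s0
s0 | [_]111#10   read _ → write #, move 0, go to s1
s1 | [#]111#10   read # → write #, move 0, go to s2
s2 | [#]111#10   read # → write 0, move +1, go to s3
s3 | 0[1]11#10   read 1 → write 0, move 0, go to s0
s0 | 0[0]11#10   read 0 → write _, move 0, go to s0
s0 | 0[_]11#10   read _ → write #, move 0, go to s1
s1 | 0[#]11#10   read # → write #, move 0, go to s2
s2 | 0[#]11#10   read # → write 0, move +1, go to s3
s3 | 00[1]1#10   read 1 → write 0, move 0, go to s0
s0 | 00[0]1#10   read 0 → write _, move 0, go to s0
s0 | 00[_]1#10   read _ → write #, move 0, go to s1
s1 | 00[#]1#10   read # → write #, move 0, go to s2
s2 | 00[#]1#10   read # → write 0, move +1, go to s3
s3 | 000[1]#10   read 1 → write 0, move 0, go to s0
s0 | 000[0]#10   read 0 → write _, move 0, go to s0
s0 | 000[_]#10   read _ → write #, move 0, go to s1
s1 | 000[#]#10   read # → write #, move 0, go to s2
s2 | 000[#]#10   read # → write 0, move +1, go to s3
s3 | 0000[#]10   read # → write 0, move +1, go to s2
s2 | 00000[1]0   read 1 → write 0, move -1, go to s1
s1 | 0000[0]00
M halts after 23 transitions.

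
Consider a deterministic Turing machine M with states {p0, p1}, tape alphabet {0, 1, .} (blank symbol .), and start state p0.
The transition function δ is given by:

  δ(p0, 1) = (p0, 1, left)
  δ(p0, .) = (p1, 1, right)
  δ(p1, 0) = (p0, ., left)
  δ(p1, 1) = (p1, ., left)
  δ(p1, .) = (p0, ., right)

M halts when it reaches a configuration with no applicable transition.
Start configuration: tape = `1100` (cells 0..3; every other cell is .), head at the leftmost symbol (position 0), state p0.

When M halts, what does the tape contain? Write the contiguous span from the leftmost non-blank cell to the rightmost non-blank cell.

1.1.0

state=p0 head=0 tape=..[1]100   (p0,1)→(p0,1,left)
state=p0 head=-1 tape=.[.]1100   (p0,.)→(p1,1,right)
state=p1 head=0 tape=.1[1]100   (p1,1)→(p1,.,left)
state=p1 head=-1 tape=.[1].100   (p1,1)→(p1,.,left)
state=p1 head=-2 tape=[.]..100   (p1,.)→(p0,.,right)
state=p0 head=-1 tape=.[.].100   (p0,.)→(p1,1,right)
state=p1 head=0 tape=.1[.]100   (p1,.)→(p0,.,right)
state=p0 head=1 tape=.1.[1]00   (p0,1)→(p0,1,left)
state=p0 head=0 tape=.1[.]100   (p0,.)→(p1,1,right)
state=p1 head=1 tape=.11[1]00   (p1,1)→(p1,.,left)
state=p1 head=0 tape=.1[1].00   (p1,1)→(p1,.,left)
state=p1 head=-1 tape=.[1]..00   (p1,1)→(p1,.,left)
state=p1 head=-2 tape=[.]...00   (p1,.)→(p0,.,right)
state=p0 head=-1 tape=.[.]..00   (p0,.)→(p1,1,right)
state=p1 head=0 tape=.1[.].00   (p1,.)→(p0,.,right)
state=p0 head=1 tape=.1.[.]00   (p0,.)→(p1,1,right)
state=p1 head=2 tape=.1.1[0]0   (p1,0)→(p0,.,left)
state=p0 head=1 tape=.1.[1].0   (p0,1)→(p0,1,left)
state=p0 head=0 tape=.1[.]1.0   (p0,.)→(p1,1,right)
state=p1 head=1 tape=.11[1].0   (p1,1)→(p1,.,left)
state=p1 head=0 tape=.1[1]..0   (p1,1)→(p1,.,left)
state=p1 head=-1 tape=.[1]...0   (p1,1)→(p1,.,left)
state=p1 head=-2 tape=[.]....0   (p1,.)→(p0,.,right)
state=p0 head=-1 tape=.[.]...0   (p0,.)→(p1,1,right)
state=p1 head=0 tape=.1[.]..0   (p1,.)→(p0,.,right)
state=p0 head=1 tape=.1.[.].0   (p0,.)→(p1,1,right)
state=p1 head=2 tape=.1.1[.]0   (p1,.)→(p0,.,right)
state=p0 head=3 tape=.1.1.[0]
The non-blank tape span at halt is 1.1.0.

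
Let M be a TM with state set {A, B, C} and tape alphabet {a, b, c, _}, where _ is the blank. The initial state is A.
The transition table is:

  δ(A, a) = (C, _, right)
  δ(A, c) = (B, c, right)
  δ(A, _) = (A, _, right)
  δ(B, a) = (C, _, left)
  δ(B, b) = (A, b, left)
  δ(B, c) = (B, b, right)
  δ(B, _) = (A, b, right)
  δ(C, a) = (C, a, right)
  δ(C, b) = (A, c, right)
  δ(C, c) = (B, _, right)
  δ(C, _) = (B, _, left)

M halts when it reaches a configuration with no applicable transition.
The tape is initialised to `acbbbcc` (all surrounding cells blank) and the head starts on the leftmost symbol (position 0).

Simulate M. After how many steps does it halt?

4

A | [a]cbbbcc   read a → write _, move right, go to C
C | _[c]bbbcc   read c → write _, move right, go to B
B | __[b]bbcc   read b → write b, move left, go to A
A | _[_]bbbcc   read _ → write _, move right, go to A
A | __[b]bbcc
M halts after 4 transitions.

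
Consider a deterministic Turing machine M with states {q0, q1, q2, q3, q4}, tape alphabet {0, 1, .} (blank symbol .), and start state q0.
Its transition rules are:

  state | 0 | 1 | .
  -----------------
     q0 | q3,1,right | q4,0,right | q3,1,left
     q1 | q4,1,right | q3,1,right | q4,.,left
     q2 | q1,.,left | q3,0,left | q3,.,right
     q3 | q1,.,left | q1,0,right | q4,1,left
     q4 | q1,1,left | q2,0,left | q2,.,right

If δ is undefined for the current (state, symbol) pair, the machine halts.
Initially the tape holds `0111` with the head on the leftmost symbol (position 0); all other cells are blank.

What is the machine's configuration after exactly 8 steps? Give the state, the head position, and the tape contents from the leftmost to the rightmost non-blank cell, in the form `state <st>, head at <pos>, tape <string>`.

state q1, head at 4, tape 1010

q0 | [0]111.   read 0 → write 1, move right, go to q3
q3 | 1[1]11.   read 1 → write 0, move right, go to q1
q1 | 10[1]1.   read 1 → write 1, move right, go to q3
q3 | 101[1].   read 1 → write 0, move right, go to q1
q1 | 1010[.]   read . → write ., move left, go to q4
q4 | 101[0].   read 0 → write 1, move left, go to q1
q1 | 10[1]1.   read 1 → write 1, move right, go to q3
q3 | 101[1].   read 1 → write 0, move right, go to q1
q1 | 1010[.]
After 8 steps: state q1, head at 4, tape 1010.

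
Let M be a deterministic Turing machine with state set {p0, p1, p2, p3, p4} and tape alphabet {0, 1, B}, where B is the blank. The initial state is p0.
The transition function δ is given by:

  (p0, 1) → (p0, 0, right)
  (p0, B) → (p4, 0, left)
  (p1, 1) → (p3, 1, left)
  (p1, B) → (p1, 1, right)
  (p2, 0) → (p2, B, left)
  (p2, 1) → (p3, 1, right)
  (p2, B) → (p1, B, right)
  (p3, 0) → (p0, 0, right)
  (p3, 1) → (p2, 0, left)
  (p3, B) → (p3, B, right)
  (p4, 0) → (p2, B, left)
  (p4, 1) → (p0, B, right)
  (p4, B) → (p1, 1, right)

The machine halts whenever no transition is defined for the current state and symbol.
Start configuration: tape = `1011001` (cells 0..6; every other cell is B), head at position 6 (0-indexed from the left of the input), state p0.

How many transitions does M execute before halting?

p0 | 101100[1]BB   read 1 → write 0, move right, go to p0
p0 | 1011000[B]B   read B → write 0, move left, go to p4
p4 | 101100[0]0B   read 0 → write B, move left, go to p2
p2 | 10110[0]B0B   read 0 → write B, move left, go to p2
p2 | 1011[0]BB0B   read 0 → write B, move left, go to p2
p2 | 101[1]BBB0B   read 1 → write 1, move right, go to p3
p3 | 1011[B]BB0B   read B → write B, move right, go to p3
p3 | 1011B[B]B0B   read B → write B, move right, go to p3
p3 | 1011BB[B]0B   read B → write B, move right, go to p3
p3 | 1011BBB[0]B   read 0 → write 0, move right, go to p0
p0 | 1011BBB0[B]   read B → write 0, move left, go to p4
p4 | 1011BBB[0]0   read 0 → write B, move left, go to p2
p2 | 1011BB[B]B0   read B → write B, move right, go to p1
p1 | 1011BBB[B]0   read B → write 1, move right, go to p1
p1 | 1011BBB1[0]
M halts after 14 transitions.

14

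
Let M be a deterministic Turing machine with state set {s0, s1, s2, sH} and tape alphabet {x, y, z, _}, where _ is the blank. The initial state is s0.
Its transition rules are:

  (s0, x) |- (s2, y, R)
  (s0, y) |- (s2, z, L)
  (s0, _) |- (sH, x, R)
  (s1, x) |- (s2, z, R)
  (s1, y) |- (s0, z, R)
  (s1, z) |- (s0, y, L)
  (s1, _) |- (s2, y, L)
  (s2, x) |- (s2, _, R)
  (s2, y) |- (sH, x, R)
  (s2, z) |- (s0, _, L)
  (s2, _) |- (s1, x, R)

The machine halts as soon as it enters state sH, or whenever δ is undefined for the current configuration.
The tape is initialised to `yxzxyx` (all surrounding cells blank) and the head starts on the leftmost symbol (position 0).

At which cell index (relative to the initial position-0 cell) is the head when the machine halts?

1

s0 | _[y]xzxyx   read y → write z, move L, go to s2
s2 | [_]zxzxyx   read _ → write x, move R, go to s1
s1 | x[z]xzxyx   read z → write y, move L, go to s0
s0 | [x]yxzxyx   read x → write y, move R, go to s2
s2 | y[y]xzxyx   read y → write x, move R, go to sH
sH | yx[x]zxyx
At halt the head is at cell 1.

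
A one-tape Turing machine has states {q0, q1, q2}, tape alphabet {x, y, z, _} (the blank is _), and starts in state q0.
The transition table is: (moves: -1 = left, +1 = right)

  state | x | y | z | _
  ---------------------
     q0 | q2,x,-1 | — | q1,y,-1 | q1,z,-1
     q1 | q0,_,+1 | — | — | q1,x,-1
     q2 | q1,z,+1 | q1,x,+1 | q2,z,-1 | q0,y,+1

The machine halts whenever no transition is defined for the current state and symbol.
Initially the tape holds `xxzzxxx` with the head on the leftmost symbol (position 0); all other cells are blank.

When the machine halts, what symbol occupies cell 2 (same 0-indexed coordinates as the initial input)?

state=q0 head=0 tape=_[x]xzzxxx   (q0,x)→(q2,x,-1)
state=q2 head=-1 tape=[_]xxzzxxx   (q2,_)→(q0,y,+1)
state=q0 head=0 tape=y[x]xzzxxx   (q0,x)→(q2,x,-1)
state=q2 head=-1 tape=[y]xxzzxxx   (q2,y)→(q1,x,+1)
state=q1 head=0 tape=x[x]xzzxxx   (q1,x)→(q0,_,+1)
state=q0 head=1 tape=x_[x]zzxxx   (q0,x)→(q2,x,-1)
state=q2 head=0 tape=x[_]xzzxxx   (q2,_)→(q0,y,+1)
state=q0 head=1 tape=xy[x]zzxxx   (q0,x)→(q2,x,-1)
state=q2 head=0 tape=x[y]xzzxxx   (q2,y)→(q1,x,+1)
state=q1 head=1 tape=xx[x]zzxxx   (q1,x)→(q0,_,+1)
state=q0 head=2 tape=xx_[z]zxxx   (q0,z)→(q1,y,-1)
state=q1 head=1 tape=xx[_]yzxxx   (q1,_)→(q1,x,-1)
state=q1 head=0 tape=x[x]xyzxxx   (q1,x)→(q0,_,+1)
state=q0 head=1 tape=x_[x]yzxxx   (q0,x)→(q2,x,-1)
state=q2 head=0 tape=x[_]xyzxxx   (q2,_)→(q0,y,+1)
state=q0 head=1 tape=xy[x]yzxxx   (q0,x)→(q2,x,-1)
state=q2 head=0 tape=x[y]xyzxxx   (q2,y)→(q1,x,+1)
state=q1 head=1 tape=xx[x]yzxxx   (q1,x)→(q0,_,+1)
state=q0 head=2 tape=xx_[y]zxxx
Cell 2 holds y when M halts.

y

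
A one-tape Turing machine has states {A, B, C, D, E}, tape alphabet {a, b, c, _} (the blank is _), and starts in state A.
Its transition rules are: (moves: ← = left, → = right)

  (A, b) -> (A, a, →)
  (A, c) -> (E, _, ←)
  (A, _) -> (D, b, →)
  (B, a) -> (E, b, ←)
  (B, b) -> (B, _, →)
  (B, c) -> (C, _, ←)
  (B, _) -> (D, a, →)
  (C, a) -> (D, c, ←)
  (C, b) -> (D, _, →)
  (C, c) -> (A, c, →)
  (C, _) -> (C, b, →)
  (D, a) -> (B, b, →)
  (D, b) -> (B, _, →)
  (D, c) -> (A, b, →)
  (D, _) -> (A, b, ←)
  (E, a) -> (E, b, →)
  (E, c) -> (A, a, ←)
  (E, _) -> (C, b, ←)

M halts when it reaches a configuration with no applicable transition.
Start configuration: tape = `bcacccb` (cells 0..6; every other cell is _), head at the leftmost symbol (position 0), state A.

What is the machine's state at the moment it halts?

state=A head=0 tape=[b]cacccb   (A,b)→(A,a,→)
state=A head=1 tape=a[c]acccb   (A,c)→(E,_,←)
state=E head=0 tape=[a]_acccb   (E,a)→(E,b,→)
state=E head=1 tape=b[_]acccb   (E,_)→(C,b,←)
state=C head=0 tape=[b]bacccb   (C,b)→(D,_,→)
state=D head=1 tape=_[b]acccb   (D,b)→(B,_,→)
state=B head=2 tape=__[a]cccb   (B,a)→(E,b,←)
state=E head=1 tape=_[_]bcccb   (E,_)→(C,b,←)
state=C head=0 tape=[_]bbcccb   (C,_)→(C,b,→)
state=C head=1 tape=b[b]bcccb   (C,b)→(D,_,→)
state=D head=2 tape=b_[b]cccb   (D,b)→(B,_,→)
state=B head=3 tape=b__[c]ccb   (B,c)→(C,_,←)
state=C head=2 tape=b_[_]_ccb   (C,_)→(C,b,→)
state=C head=3 tape=b_b[_]ccb   (C,_)→(C,b,→)
state=C head=4 tape=b_bb[c]cb   (C,c)→(A,c,→)
state=A head=5 tape=b_bbc[c]b   (A,c)→(E,_,←)
state=E head=4 tape=b_bb[c]_b   (E,c)→(A,a,←)
state=A head=3 tape=b_b[b]a_b   (A,b)→(A,a,→)
state=A head=4 tape=b_ba[a]_b
No transition is defined for (A, a); M halts in state A.

A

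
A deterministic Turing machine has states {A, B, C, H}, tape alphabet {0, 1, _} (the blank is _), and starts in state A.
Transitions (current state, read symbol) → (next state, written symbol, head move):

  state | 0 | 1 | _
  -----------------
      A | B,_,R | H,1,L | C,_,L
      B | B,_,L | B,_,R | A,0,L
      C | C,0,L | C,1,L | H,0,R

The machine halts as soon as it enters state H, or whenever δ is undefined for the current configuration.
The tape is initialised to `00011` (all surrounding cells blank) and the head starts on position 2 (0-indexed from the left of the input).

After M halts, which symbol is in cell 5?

0

state=A head=2 tape=00[0]11_   (A,0)→(B,_,R)
state=B head=3 tape=00_[1]1_   (B,1)→(B,_,R)
state=B head=4 tape=00__[1]_   (B,1)→(B,_,R)
state=B head=5 tape=00___[_]   (B,_)→(A,0,L)
state=A head=4 tape=00__[_]0   (A,_)→(C,_,L)
state=C head=3 tape=00_[_]_0   (C,_)→(H,0,R)
state=H head=4 tape=00_0[_]0
Cell 5 holds 0 when M halts.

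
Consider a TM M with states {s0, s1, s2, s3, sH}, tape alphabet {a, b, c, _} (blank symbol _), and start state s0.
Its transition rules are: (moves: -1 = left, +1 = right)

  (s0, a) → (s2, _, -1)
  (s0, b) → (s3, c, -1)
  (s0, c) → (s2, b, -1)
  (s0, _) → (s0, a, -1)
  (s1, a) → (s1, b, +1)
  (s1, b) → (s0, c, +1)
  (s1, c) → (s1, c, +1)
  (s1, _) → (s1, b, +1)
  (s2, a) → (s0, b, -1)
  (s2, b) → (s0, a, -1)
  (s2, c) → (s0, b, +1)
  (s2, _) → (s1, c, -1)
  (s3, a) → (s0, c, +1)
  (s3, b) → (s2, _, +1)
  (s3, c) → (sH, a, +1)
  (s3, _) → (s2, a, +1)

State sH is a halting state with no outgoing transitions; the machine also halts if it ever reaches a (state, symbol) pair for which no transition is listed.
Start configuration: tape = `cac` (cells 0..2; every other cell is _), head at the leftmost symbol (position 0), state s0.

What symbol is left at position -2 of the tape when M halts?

state=s0 head=0 tape=__[c]ac   (s0,c)→(s2,b,-1)
state=s2 head=-1 tape=_[_]bac   (s2,_)→(s1,c,-1)
state=s1 head=-2 tape=[_]cbac   (s1,_)→(s1,b,+1)
state=s1 head=-1 tape=b[c]bac   (s1,c)→(s1,c,+1)
state=s1 head=0 tape=bc[b]ac   (s1,b)→(s0,c,+1)
state=s0 head=1 tape=bcc[a]c   (s0,a)→(s2,_,-1)
state=s2 head=0 tape=bc[c]_c   (s2,c)→(s0,b,+1)
state=s0 head=1 tape=bcb[_]c   (s0,_)→(s0,a,-1)
state=s0 head=0 tape=bc[b]ac   (s0,b)→(s3,c,-1)
state=s3 head=-1 tape=b[c]cac   (s3,c)→(sH,a,+1)
state=sH head=0 tape=ba[c]ac
Cell -2 holds b when M halts.

b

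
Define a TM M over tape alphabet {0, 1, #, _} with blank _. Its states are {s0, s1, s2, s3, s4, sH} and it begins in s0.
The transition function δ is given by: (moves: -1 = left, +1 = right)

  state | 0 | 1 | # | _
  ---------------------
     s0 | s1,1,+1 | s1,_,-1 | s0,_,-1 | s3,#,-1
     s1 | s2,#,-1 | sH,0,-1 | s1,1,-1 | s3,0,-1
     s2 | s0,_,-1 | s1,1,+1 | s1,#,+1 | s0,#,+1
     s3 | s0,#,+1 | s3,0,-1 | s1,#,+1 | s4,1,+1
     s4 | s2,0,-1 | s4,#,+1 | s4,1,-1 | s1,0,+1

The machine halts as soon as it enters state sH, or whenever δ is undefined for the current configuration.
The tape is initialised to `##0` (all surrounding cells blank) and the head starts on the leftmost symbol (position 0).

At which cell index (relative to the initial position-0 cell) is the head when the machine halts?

state=s0 head=0 tape=_____[#]#0   (s0,#)→(s0,_,-1)
state=s0 head=-1 tape=____[_]_#0   (s0,_)→(s3,#,-1)
state=s3 head=-2 tape=___[_]#_#0   (s3,_)→(s4,1,+1)
state=s4 head=-1 tape=___1[#]_#0   (s4,#)→(s4,1,-1)
state=s4 head=-2 tape=___[1]1_#0   (s4,1)→(s4,#,+1)
state=s4 head=-1 tape=___#[1]_#0   (s4,1)→(s4,#,+1)
state=s4 head=0 tape=___##[_]#0   (s4,_)→(s1,0,+1)
state=s1 head=1 tape=___##0[#]0   (s1,#)→(s1,1,-1)
state=s1 head=0 tape=___##[0]10   (s1,0)→(s2,#,-1)
state=s2 head=-1 tape=___#[#]#10   (s2,#)→(s1,#,+1)
state=s1 head=0 tape=___##[#]10   (s1,#)→(s1,1,-1)
state=s1 head=-1 tape=___#[#]110   (s1,#)→(s1,1,-1)
state=s1 head=-2 tape=___[#]1110   (s1,#)→(s1,1,-1)
state=s1 head=-3 tape=__[_]11110   (s1,_)→(s3,0,-1)
state=s3 head=-4 tape=_[_]011110   (s3,_)→(s4,1,+1)
state=s4 head=-3 tape=_1[0]11110   (s4,0)→(s2,0,-1)
state=s2 head=-4 tape=_[1]011110   (s2,1)→(s1,1,+1)
state=s1 head=-3 tape=_1[0]11110   (s1,0)→(s2,#,-1)
state=s2 head=-4 tape=_[1]#11110   (s2,1)→(s1,1,+1)
state=s1 head=-3 tape=_1[#]11110   (s1,#)→(s1,1,-1)
state=s1 head=-4 tape=_[1]111110   (s1,1)→(sH,0,-1)
state=sH head=-5 tape=[_]0111110
At halt the head is at cell -5.

-5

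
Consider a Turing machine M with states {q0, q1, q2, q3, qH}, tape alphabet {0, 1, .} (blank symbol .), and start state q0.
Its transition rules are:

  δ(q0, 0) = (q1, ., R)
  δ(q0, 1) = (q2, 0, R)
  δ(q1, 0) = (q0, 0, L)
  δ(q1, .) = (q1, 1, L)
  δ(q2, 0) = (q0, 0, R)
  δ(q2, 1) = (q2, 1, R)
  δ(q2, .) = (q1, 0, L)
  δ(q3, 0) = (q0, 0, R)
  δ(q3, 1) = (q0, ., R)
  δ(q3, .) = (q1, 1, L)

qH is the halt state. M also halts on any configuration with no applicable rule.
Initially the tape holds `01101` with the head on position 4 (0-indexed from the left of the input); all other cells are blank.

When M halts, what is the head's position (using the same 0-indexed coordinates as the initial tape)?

3

q0 | 0110[1].   read 1 → write 0, move R, go to q2
q2 | 01100[.]   read . → write 0, move L, go to q1
q1 | 0110[0]0   read 0 → write 0, move L, go to q0
q0 | 011[0]00   read 0 → write ., move R, go to q1
q1 | 011.[0]0   read 0 → write 0, move L, go to q0
q0 | 011[.]00
At halt the head is at cell 3.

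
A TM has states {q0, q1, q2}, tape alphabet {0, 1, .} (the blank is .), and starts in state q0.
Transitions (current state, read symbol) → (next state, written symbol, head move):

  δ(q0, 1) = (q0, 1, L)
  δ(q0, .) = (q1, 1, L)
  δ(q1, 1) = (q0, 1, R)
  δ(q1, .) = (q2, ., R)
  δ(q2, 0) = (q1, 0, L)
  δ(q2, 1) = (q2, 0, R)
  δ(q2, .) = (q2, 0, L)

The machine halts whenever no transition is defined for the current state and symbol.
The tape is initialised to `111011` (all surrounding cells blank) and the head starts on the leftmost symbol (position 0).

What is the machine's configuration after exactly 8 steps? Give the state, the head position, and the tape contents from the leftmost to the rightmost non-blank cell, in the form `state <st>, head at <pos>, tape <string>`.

state q1, head at 2, tape 0000011

state=q0 head=0 tape=..[1]11011   (q0,1)→(q0,1,L)
state=q0 head=-1 tape=.[.]111011   (q0,.)→(q1,1,L)
state=q1 head=-2 tape=[.]1111011   (q1,.)→(q2,.,R)
state=q2 head=-1 tape=.[1]111011   (q2,1)→(q2,0,R)
state=q2 head=0 tape=.0[1]11011   (q2,1)→(q2,0,R)
state=q2 head=1 tape=.00[1]1011   (q2,1)→(q2,0,R)
state=q2 head=2 tape=.000[1]011   (q2,1)→(q2,0,R)
state=q2 head=3 tape=.0000[0]11   (q2,0)→(q1,0,L)
state=q1 head=2 tape=.000[0]011
After 8 steps: state q1, head at 2, tape 0000011.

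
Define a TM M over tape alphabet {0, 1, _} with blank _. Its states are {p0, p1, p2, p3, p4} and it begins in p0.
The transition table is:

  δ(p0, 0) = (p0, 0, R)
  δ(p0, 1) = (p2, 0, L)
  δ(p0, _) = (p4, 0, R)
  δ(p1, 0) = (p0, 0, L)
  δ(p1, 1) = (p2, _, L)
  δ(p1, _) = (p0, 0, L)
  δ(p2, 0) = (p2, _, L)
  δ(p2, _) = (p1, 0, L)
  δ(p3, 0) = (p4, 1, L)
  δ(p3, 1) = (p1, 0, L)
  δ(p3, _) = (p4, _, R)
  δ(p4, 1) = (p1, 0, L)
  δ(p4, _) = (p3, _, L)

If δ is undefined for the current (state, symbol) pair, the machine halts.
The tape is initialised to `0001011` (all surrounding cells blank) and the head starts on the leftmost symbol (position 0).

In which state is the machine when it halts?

p4

p0 | ___[0]001011   read 0 → write 0, move R, go to p0
p0 | ___0[0]01011   read 0 → write 0, move R, go to p0
p0 | ___00[0]1011   read 0 → write 0, move R, go to p0
p0 | ___000[1]011   read 1 → write 0, move L, go to p2
p2 | ___00[0]0011   read 0 → write _, move L, go to p2
p2 | ___0[0]_0011   read 0 → write _, move L, go to p2
p2 | ___[0]__0011   read 0 → write _, move L, go to p2
p2 | __[_]___0011   read _ → write 0, move L, go to p1
p1 | _[_]0___0011   read _ → write 0, move L, go to p0
p0 | [_]00___0011   read _ → write 0, move R, go to p4
p4 | 0[0]0___0011
No transition is defined for (p4, 0); M halts in state p4.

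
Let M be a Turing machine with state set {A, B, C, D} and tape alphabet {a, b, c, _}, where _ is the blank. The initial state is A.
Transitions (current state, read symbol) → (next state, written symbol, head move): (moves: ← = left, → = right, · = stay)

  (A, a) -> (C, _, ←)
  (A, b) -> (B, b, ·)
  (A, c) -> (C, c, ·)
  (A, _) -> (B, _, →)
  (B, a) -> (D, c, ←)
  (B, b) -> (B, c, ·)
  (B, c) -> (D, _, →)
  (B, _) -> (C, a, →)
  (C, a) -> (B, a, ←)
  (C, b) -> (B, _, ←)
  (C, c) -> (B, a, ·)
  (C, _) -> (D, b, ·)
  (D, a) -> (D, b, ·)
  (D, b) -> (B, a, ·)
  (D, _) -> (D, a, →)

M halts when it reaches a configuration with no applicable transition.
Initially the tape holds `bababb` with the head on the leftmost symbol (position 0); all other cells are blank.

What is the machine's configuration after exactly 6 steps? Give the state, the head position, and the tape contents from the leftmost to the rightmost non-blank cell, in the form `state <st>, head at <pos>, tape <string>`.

state D, head at 0, tape cbabb

state=A head=0 tape=[b]ababb   (A,b)→(B,b,·)
state=B head=0 tape=[b]ababb   (B,b)→(B,c,·)
state=B head=0 tape=[c]ababb   (B,c)→(D,_,→)
state=D head=1 tape=_[a]babb   (D,a)→(D,b,·)
state=D head=1 tape=_[b]babb   (D,b)→(B,a,·)
state=B head=1 tape=_[a]babb   (B,a)→(D,c,←)
state=D head=0 tape=[_]cbabb
After 6 steps: state D, head at 0, tape cbabb.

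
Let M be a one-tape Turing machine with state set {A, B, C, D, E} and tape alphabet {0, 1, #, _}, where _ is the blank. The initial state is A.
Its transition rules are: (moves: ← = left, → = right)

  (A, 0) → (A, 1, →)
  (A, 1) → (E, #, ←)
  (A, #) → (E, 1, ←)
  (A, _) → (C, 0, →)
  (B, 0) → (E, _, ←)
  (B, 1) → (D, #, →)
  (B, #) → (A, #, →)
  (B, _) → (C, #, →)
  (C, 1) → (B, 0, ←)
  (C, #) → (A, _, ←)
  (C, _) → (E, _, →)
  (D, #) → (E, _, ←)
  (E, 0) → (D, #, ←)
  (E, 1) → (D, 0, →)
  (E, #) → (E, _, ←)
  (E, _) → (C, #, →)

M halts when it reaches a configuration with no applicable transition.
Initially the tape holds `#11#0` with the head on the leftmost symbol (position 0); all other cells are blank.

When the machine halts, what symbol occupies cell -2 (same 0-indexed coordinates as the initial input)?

#

A | __[#]11#0   read # → write 1, move ←, go to E
E | _[_]111#0   read _ → write #, move →, go to C
C | _#[1]11#0   read 1 → write 0, move ←, go to B
B | _[#]011#0   read # → write #, move →, go to A
A | _#[0]11#0   read 0 → write 1, move →, go to A
A | _#1[1]1#0   read 1 → write #, move ←, go to E
E | _#[1]#1#0   read 1 → write 0, move →, go to D
D | _#0[#]1#0   read # → write _, move ←, go to E
E | _#[0]_1#0   read 0 → write #, move ←, go to D
D | _[#]#_1#0   read # → write _, move ←, go to E
E | [_]_#_1#0   read _ → write #, move →, go to C
C | #[_]#_1#0   read _ → write _, move →, go to E
E | #_[#]_1#0   read # → write _, move ←, go to E
E | #[_]__1#0   read _ → write #, move →, go to C
C | ##[_]_1#0   read _ → write _, move →, go to E
E | ##_[_]1#0   read _ → write #, move →, go to C
C | ##_#[1]#0   read 1 → write 0, move ←, go to B
B | ##_[#]0#0   read # → write #, move →, go to A
A | ##_#[0]#0   read 0 → write 1, move →, go to A
A | ##_#1[#]0   read # → write 1, move ←, go to E
E | ##_#[1]10   read 1 → write 0, move →, go to D
D | ##_#0[1]0
Cell -2 holds # when M halts.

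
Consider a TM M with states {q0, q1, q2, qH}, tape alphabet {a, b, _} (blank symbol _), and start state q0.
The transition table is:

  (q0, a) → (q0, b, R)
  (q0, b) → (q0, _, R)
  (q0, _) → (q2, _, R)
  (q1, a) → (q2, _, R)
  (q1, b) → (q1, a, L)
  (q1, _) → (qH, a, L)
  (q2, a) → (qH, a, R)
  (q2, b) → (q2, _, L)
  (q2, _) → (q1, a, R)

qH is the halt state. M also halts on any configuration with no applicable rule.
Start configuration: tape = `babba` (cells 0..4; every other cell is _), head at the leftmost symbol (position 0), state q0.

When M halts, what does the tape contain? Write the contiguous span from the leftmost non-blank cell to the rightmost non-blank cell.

state=q0 head=0 tape=[b]abba___   (q0,b)→(q0,_,R)
state=q0 head=1 tape=_[a]bba___   (q0,a)→(q0,b,R)
state=q0 head=2 tape=_b[b]ba___   (q0,b)→(q0,_,R)
state=q0 head=3 tape=_b_[b]a___   (q0,b)→(q0,_,R)
state=q0 head=4 tape=_b__[a]___   (q0,a)→(q0,b,R)
state=q0 head=5 tape=_b__b[_]__   (q0,_)→(q2,_,R)
state=q2 head=6 tape=_b__b_[_]_   (q2,_)→(q1,a,R)
state=q1 head=7 tape=_b__b_a[_]   (q1,_)→(qH,a,L)
state=qH head=6 tape=_b__b_[a]a
The non-blank tape span at halt is b__b_aa.

b__b_aa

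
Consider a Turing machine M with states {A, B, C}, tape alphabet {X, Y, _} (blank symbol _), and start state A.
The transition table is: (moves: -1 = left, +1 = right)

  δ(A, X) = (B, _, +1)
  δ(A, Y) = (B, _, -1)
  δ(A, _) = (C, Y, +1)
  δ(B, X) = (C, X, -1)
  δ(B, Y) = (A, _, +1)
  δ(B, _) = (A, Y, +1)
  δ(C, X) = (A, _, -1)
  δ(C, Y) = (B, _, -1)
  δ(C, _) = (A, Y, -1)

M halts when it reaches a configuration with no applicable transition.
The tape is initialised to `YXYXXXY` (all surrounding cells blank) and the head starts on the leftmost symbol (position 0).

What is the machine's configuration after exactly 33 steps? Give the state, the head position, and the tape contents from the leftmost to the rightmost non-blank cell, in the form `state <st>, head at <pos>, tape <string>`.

state=A head=0 tape=_[Y]XYXXXY   (A,Y)→(B,_,-1)
state=B head=-1 tape=[_]_XYXXXY   (B,_)→(A,Y,+1)
state=A head=0 tape=Y[_]XYXXXY   (A,_)→(C,Y,+1)
state=C head=1 tape=YY[X]YXXXY   (C,X)→(A,_,-1)
state=A head=0 tape=Y[Y]_YXXXY   (A,Y)→(B,_,-1)
state=B head=-1 tape=[Y]__YXXXY   (B,Y)→(A,_,+1)
state=A head=0 tape=_[_]_YXXXY   (A,_)→(C,Y,+1)
state=C head=1 tape=_Y[_]YXXXY   (C,_)→(A,Y,-1)
state=A head=0 tape=_[Y]YYXXXY   (A,Y)→(B,_,-1)
state=B head=-1 tape=[_]_YYXXXY   (B,_)→(A,Y,+1)
state=A head=0 tape=Y[_]YYXXXY   (A,_)→(C,Y,+1)
state=C head=1 tape=YY[Y]YXXXY   (C,Y)→(B,_,-1)
state=B head=0 tape=Y[Y]_YXXXY   (B,Y)→(A,_,+1)
state=A head=1 tape=Y_[_]YXXXY   (A,_)→(C,Y,+1)
state=C head=2 tape=Y_Y[Y]XXXY   (C,Y)→(B,_,-1)
state=B head=1 tape=Y_[Y]_XXXY   (B,Y)→(A,_,+1)
state=A head=2 tape=Y__[_]XXXY   (A,_)→(C,Y,+1)
state=C head=3 tape=Y__Y[X]XXY   (C,X)→(A,_,-1)
state=A head=2 tape=Y__[Y]_XXY   (A,Y)→(B,_,-1)
state=B head=1 tape=Y_[_]__XXY   (B,_)→(A,Y,+1)
state=A head=2 tape=Y_Y[_]_XXY   (A,_)→(C,Y,+1)
state=C head=3 tape=Y_YY[_]XXY   (C,_)→(A,Y,-1)
state=A head=2 tape=Y_Y[Y]YXXY   (A,Y)→(B,_,-1)
state=B head=1 tape=Y_[Y]_YXXY   (B,Y)→(A,_,+1)
state=A head=2 tape=Y__[_]YXXY   (A,_)→(C,Y,+1)
state=C head=3 tape=Y__Y[Y]XXY   (C,Y)→(B,_,-1)
state=B head=2 tape=Y__[Y]_XXY   (B,Y)→(A,_,+1)
state=A head=3 tape=Y___[_]XXY   (A,_)→(C,Y,+1)
state=C head=4 tape=Y___Y[X]XY   (C,X)→(A,_,-1)
state=A head=3 tape=Y___[Y]_XY   (A,Y)→(B,_,-1)
state=B head=2 tape=Y__[_]__XY   (B,_)→(A,Y,+1)
state=A head=3 tape=Y__Y[_]_XY   (A,_)→(C,Y,+1)
state=C head=4 tape=Y__YY[_]XY   (C,_)→(A,Y,-1)
state=A head=3 tape=Y__Y[Y]YXY
After 33 steps: state A, head at 3, tape Y__YYYXY.

state A, head at 3, tape Y__YYYXY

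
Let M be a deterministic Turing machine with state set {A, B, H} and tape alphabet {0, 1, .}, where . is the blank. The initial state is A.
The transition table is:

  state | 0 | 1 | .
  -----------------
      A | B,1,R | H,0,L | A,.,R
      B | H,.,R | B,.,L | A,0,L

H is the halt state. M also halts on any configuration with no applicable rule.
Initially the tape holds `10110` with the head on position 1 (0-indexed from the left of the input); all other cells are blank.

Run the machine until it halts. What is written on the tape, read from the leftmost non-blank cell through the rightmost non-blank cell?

A | ..1[0]110   read 0 → write 1, move R, go to B
B | ..11[1]10   read 1 → write ., move L, go to B
B | ..1[1].10   read 1 → write ., move L, go to B
B | ..[1]..10   read 1 → write ., move L, go to B
B | .[.]...10   read . → write 0, move L, go to A
A | [.]0...10   read . → write ., move R, go to A
A | .[0]...10   read 0 → write 1, move R, go to B
B | .1[.]..10   read . → write 0, move L, go to A
A | .[1]0..10   read 1 → write 0, move L, go to H
H | [.]00..10
The non-blank tape span at halt is 00..10.

00..10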